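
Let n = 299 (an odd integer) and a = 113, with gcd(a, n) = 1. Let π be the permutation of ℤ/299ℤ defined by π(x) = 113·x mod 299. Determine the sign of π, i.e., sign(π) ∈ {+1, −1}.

Start at x=87: 87 → 263 → 118 → 178 → 81 → 183 → 48 → … (one orbit).
10 cycles of lengths [66, 66, 66, 66, 22, 3, 3, 3, 3, 1].
10 cycles on 299: each ℓ→(−1)^(ℓ−1), product (−1)^289 = -1.
(113|299)_J = -1 (Zolotarev's lemma cross-check).

-1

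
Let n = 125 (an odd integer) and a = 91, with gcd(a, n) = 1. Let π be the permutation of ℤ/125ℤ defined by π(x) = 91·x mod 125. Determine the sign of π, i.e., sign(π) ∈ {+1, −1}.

+1

Trace 81: π^k(81) = [81, 121, 11, 1, 91, 31, 71] for k=0..6.
π_91 has 13 disjoint cycles with lengths [25, 25, 25, 25, 5, 5, 5, 5, 1, 1, 1, 1, 1] on {0,…,124}.
125 − 13 = 112 transpositions; sign(π) = (−1)^112 = +1.
Zolotarev: (91|125) = +1, matching the cycle-count sign.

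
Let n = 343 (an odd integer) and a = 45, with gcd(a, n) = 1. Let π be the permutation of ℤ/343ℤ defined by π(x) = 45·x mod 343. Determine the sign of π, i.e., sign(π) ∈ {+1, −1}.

-1

Trace 312: π^k(312) = [312, 320, 337, 73, 198, 335, 326] for k=0..6.
4 cycles of lengths [294, 42, 6, 1].
n − c = 343 − 4 = 339; sign = (−1)^339 = -1.
The Jacobi symbol (45|343) = -1 (Zolotarev) agrees.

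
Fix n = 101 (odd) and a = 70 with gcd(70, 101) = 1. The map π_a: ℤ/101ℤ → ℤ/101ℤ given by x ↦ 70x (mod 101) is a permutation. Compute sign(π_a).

+1

Start at x=5: 5 → 47 → 58 → 20 → 87 → 30 → 80 → … (one orbit).
Cycle lengths of π_70 on ℤ/101ℤ: [50, 50, 1]; 3 cycles in total.
n − c = 101 − 3 = 98; sign = (−1)^98 = +1.
The Jacobi symbol (70|101) = +1 (Zolotarev) agrees.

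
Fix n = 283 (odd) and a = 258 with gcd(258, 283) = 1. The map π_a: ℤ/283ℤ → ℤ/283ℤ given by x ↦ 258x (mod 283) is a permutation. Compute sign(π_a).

Start at x=44: 44 → 32 → 49 → 190 → 61 → 173 → 203 → … (one orbit).
2 cycles of lengths [282, 1].
n − c = 283 − 2 = 281; sign = (−1)^281 = -1.

-1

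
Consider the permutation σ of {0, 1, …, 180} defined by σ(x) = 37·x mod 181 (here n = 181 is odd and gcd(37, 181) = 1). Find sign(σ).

Start at x=161: 161 → 165 → 132 → 178 → 70 → 56 → 81 → … (one orbit).
3 cycles of lengths [90, 90, 1].
n − c = 181 − 3 = 178; sign = (−1)^178 = +1.

+1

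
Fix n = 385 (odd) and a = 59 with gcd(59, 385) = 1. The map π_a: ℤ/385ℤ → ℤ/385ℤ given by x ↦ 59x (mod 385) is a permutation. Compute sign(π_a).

-1

Trace 174: π^k(174) = [174, 256, 89, 246, 269, 86, 69] for k=0..6.
The orbit structure of x ↦ 59x mod 385: 24 orbits of sizes [30, 30, 30, 30, 30, 30, 30, 30, 30, 30, 10, 10, 10, 10, 6, 6, 6, 6, 6, 5, 5, 2, 2, 1].
With 24 cycles on 385 points, sign = (−1)^{385−24} = -1.
The Jacobi symbol (59|385) = -1 (Zolotarev) agrees.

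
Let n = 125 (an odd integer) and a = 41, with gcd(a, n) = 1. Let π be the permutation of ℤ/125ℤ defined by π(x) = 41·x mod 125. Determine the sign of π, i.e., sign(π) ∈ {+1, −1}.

Start at x=31: 31 → 21 → 111 → 51 → 91 → 106 → 96 → … (one orbit).
π_41 has 13 disjoint cycles with lengths [25, 25, 25, 25, 5, 5, 5, 5, 1, 1, 1, 1, 1] on {0,…,124}.
125 − 13 = 112 transpositions; sign(π) = (−1)^112 = +1.
Via Zolotarev, sign(π_{41}) = (41|125) = +1.

+1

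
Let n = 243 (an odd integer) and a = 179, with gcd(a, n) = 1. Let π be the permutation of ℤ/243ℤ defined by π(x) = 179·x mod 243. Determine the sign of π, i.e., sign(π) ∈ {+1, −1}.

-1

Start at x=226: 226 → 116 → 109 → 71 → 73 → 188 → 118 → … (one orbit).
Decompose π into cycles: lengths [54, 54, 54, 18, 18, 18, 6, 6, 6, 2, 2, 2, 2, 1] (14 cycles, including the fixed point 0).
With 14 cycles on 243 points, sign = (−1)^{243−14} = -1.
Check: (179/243) = -1 by Zolotarev.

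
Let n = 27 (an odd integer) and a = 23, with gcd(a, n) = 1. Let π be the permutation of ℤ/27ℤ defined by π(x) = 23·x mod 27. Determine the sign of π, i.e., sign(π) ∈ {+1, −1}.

-1

Trace 7: π^k(7) = [7, 26, 4, 11, 10, 14, 25] for k=0..6.
The orbit structure of x ↦ 23x mod 27: 4 orbits of sizes [18, 6, 2, 1].
n − c = 27 − 4 = 23; sign = (−1)^23 = -1.
Via Zolotarev, sign(π_{23}) = (23|27) = -1.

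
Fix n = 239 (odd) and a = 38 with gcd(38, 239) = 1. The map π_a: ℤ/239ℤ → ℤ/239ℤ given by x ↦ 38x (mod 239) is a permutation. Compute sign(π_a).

-1

Orbit of 100 under x↦38x: [100, 215, 44, 238, 201, 229, 98]… (length divides ord_239(38)).
Cycle type of π: 14×17 + 1; total 18 cycles.
sign(π) = (−1)^{n − #cycles} = (−1)^{239−18} = (−1)^221 = -1.
The Jacobi symbol (38|239) = -1 (Zolotarev) agrees.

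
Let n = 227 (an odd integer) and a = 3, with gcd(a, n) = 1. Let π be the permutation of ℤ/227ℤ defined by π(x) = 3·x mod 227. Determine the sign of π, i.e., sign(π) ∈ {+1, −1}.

Start at x=82: 82 → 19 → 57 → 171 → 59 → 177 → 77 → … (one orbit).
Decompose π into cycles: lengths [113, 113, 1] (3 cycles, including the fixed point 0).
Σ(ℓ_i−1) = 227−3 = 224; sign = (−1)^224 = +1.

+1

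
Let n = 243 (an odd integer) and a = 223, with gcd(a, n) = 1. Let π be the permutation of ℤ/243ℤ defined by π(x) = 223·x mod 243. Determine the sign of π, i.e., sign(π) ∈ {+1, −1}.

Start at x=136: 136 → 196 → 211 → 154 → 79 → 121 → 10 → … (one orbit).
Cycle lengths of π_223 on ℤ/243ℤ: [81, 81, 27, 27, 9, 9, 3, 3, 1, 1, 1]; 11 cycles in total.
Σ(ℓ_i−1) = 243−11 = 232; sign = (−1)^232 = +1.
Via Zolotarev, sign(π_{223}) = (223|243) = +1.

+1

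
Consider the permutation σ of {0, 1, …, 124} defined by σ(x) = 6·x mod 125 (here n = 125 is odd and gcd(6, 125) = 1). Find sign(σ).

Orbit of 96 under x↦6x: [96, 76, 81, 111, 41, 121, 101]… (length divides ord_125(6)).
π_6 has 13 disjoint cycles with lengths [25, 25, 25, 25, 5, 5, 5, 5, 1, 1, 1, 1, 1] on {0,…,124}.
13 cycles on 125: each ℓ→(−1)^(ℓ−1), product (−1)^112 = +1.

+1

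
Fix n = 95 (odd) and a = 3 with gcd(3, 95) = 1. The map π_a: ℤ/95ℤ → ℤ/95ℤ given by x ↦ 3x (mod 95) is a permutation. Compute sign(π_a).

Trace 6: π^k(6) = [6, 18, 54, 67, 11, 33, 4] for k=0..6.
The orbit structure of x ↦ 3x mod 95: 5 orbits of sizes [36, 36, 18, 4, 1].
95 − 5 = 90 transpositions; sign(π) = (−1)^90 = +1.
Check: (3/95) = +1 by Zolotarev.

+1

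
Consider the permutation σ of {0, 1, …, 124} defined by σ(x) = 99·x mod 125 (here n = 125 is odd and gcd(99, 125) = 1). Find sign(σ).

Trace 101: π^k(101) = [101, 124, 26, 74, 76, 24, 1] for k=0..6.
Decompose π into cycles: lengths [10, 10, 10, 10, 10, 10, 10, 10, 10, 10, 2, 2, 2, 2, 2, 2, 2, 2, 2, 2, 2, 2, 1] (23 cycles, including the fixed point 0).
With 23 cycles on 125 points, sign = (−1)^{125−23} = +1.
The Jacobi symbol (99|125) = +1 (Zolotarev) agrees.

+1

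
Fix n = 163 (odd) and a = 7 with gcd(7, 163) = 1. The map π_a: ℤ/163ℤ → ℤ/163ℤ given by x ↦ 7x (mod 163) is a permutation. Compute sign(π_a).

Trace 59: π^k(59) = [59, 87, 120, 25, 12, 84, 99] for k=0..6.
2 cycles of lengths [162, 1].
2 cycles on 163: each ℓ→(−1)^(ℓ−1), product (−1)^161 = -1.
The Jacobi symbol (7|163) = -1 (Zolotarev) agrees.

-1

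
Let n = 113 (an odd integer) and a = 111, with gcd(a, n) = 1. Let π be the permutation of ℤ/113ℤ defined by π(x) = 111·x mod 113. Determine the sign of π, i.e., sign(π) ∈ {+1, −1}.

Start at x=49: 49 → 15 → 83 → 60 → 106 → 14 → 85 → … (one orbit).
5 cycles of lengths [28, 28, 28, 28, 1].
sign(π) = (−1)^{n − #cycles} = (−1)^{113−5} = (−1)^108 = +1.
Zolotarev: (111|113) = +1, matching the cycle-count sign.

+1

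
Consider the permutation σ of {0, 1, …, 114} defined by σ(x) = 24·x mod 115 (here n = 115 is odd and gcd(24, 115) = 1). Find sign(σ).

Trace 1: π^k(1) = [1, 24] for k=0..1.
The orbit structure of x ↦ 24x mod 115: 69 orbits of sizes [2, 2, 2, 2, 2, 2, 2, 2, 2, 2, 2, 2, 2, 2, 2, 2, 2, 2, 2, 2, 2, 2, 2, 2, 2, 2, 2, 2, 2, 2, 2, 2, 2, 2, 2, 2, 2, 2, 2, 2, 2, 2, 2, 2, 2, 2, 1, 1, 1, 1, 1, 1, 1, 1, 1, 1, 1, 1, 1, 1, 1, 1, 1, 1, 1, 1, 1, 1, 1].
n − c = 115 − 69 = 46; sign = (−1)^46 = +1.
Check: (24/115) = +1 by Zolotarev.

+1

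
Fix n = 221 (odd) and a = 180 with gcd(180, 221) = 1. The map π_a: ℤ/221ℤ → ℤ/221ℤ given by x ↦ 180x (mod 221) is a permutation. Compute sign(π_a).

Start at x=121: 121 → 122 → 81 → 215 → 25 → 80 → 35 → … (one orbit).
π_180 has 7 disjoint cycles with lengths [48, 48, 48, 48, 16, 12, 1] on {0,…,220}.
sign(π) = (−1)^{n − #cycles} = (−1)^{221−7} = (−1)^214 = +1.
Check: (180/221) = +1 by Zolotarev.

+1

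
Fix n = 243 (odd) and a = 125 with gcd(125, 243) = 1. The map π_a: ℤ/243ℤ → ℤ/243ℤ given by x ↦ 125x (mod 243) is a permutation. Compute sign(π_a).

Trace 197: π^k(197) = [197, 82, 44, 154, 53, 64, 224] for k=0..6.
The orbit structure of x ↦ 125x mod 243: 14 orbits of sizes [54, 54, 54, 18, 18, 18, 6, 6, 6, 2, 2, 2, 2, 1].
Σ(ℓ_i−1) = 243−14 = 229; sign = (−1)^229 = -1.
Zolotarev: (125|243) = -1, matching the cycle-count sign.

-1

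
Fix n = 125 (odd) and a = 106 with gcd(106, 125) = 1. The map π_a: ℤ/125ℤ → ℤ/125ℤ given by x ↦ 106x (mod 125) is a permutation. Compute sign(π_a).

Orbit of 116 under x↦106x: [116, 46, 1, 106, 111, 16, 71]… (length divides ord_125(106)).
The orbit structure of x ↦ 106x mod 125: 13 orbits of sizes [25, 25, 25, 25, 5, 5, 5, 5, 1, 1, 1, 1, 1].
With 13 cycles on 125 points, sign = (−1)^{125−13} = +1.
Via Zolotarev, sign(π_{106}) = (106|125) = +1.

+1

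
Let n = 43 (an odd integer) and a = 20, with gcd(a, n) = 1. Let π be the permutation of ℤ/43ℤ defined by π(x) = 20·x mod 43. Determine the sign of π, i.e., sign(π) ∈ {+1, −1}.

-1

Start at x=7: 7 → 11 → 5 → 14 → 22 → 10 → 28 → … (one orbit).
2 cycles of lengths [42, 1].
With 2 cycles on 43 points, sign = (−1)^{43−2} = -1.
Zolotarev: (20|43) = -1, matching the cycle-count sign.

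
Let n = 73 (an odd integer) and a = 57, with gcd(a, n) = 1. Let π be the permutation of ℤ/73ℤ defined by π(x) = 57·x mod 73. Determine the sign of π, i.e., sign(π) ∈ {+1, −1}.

Start at x=1: 1 → 57 → 37 → 65 → 55 → 69 → 64 → … (one orbit).
Decompose π into cycles: lengths [18, 18, 18, 18, 1] (5 cycles, including the fixed point 0).
73 − 5 = 68 transpositions; sign(π) = (−1)^68 = +1.
Via Zolotarev, sign(π_{57}) = (57|73) = +1.

+1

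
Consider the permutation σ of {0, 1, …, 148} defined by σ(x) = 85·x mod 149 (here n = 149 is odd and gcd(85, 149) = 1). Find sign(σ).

+1

Orbit of 39 under x↦85x: [39, 37, 16, 19, 125, 46, 36]… (length divides ord_149(85)).
π_85 has 5 disjoint cycles with lengths [37, 37, 37, 37, 1] on {0,…,148}.
n − c = 149 − 5 = 144; sign = (−1)^144 = +1.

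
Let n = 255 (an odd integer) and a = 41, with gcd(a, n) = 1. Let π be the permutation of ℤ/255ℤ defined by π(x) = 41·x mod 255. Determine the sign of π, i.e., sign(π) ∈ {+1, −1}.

+1

Trace 176: π^k(176) = [176, 76, 56, 1, 41, 151, 71] for k=0..6.
25 cycles of lengths [16, 16, 16, 16, 16, 16, 16, 16, 16, 16, 16, 16, 16, 16, 16, 2, 2, 2, 2, 2, 1, 1, 1, 1, 1].
25 cycles on 255: each ℓ→(−1)^(ℓ−1), product (−1)^230 = +1.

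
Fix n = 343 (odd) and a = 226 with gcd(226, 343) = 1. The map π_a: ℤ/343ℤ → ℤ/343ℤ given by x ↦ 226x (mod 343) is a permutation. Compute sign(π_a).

Start at x=197: 197 → 275 → 67 → 50 → 324 → 165 → 246 → … (one orbit).
The orbit structure of x ↦ 226x mod 343: 31 orbits of sizes [21, 21, 21, 21, 21, 21, 21, 21, 21, 21, 21, 21, 21, 21, 3, 3, 3, 3, 3, 3, 3, 3, 3, 3, 3, 3, 3, 3, 3, 3, 1].
sign(π) = (−1)^{n − #cycles} = (−1)^{343−31} = (−1)^312 = +1.
(226|343)_J = +1 (Zolotarev's lemma cross-check).

+1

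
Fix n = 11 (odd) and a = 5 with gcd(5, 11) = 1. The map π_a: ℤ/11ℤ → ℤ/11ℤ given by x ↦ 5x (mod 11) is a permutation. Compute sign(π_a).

+1

Orbit of 4 under x↦5x: [4, 9, 1, 5, 3]… (length divides ord_11(5)).
3 cycles of lengths [5, 5, 1].
n − c = 11 − 3 = 8; sign = (−1)^8 = +1.
The Jacobi symbol (5|11) = +1 (Zolotarev) agrees.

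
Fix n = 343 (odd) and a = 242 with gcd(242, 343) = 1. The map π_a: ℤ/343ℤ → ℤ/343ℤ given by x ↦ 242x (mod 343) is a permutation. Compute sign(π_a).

Start at x=260: 260 → 151 → 184 → 281 → 88 → 30 → 57 → … (one orbit).
The orbit structure of x ↦ 242x mod 343: 7 orbits of sizes [147, 147, 21, 21, 3, 3, 1].
sign(π) = (−1)^{n − #cycles} = (−1)^{343−7} = (−1)^336 = +1.

+1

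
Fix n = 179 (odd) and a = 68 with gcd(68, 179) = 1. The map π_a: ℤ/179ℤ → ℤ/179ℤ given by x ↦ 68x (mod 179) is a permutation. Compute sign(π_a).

+1

Trace 9: π^k(9) = [9, 75, 88, 77, 45, 17, 82] for k=0..6.
The orbit structure of x ↦ 68x mod 179: 3 orbits of sizes [89, 89, 1].
sign(π) = (−1)^{n − #cycles} = (−1)^{179−3} = (−1)^176 = +1.
Check: (68/179) = +1 by Zolotarev.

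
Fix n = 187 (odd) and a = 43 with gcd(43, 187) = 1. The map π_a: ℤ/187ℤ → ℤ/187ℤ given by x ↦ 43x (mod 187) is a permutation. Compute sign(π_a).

-1

Start at x=89: 89 → 87 → 1 → 43 → 166 → 32 → 67 → … (one orbit).
28 cycles of lengths [8, 8, 8, 8, 8, 8, 8, 8, 8, 8, 8, 8, 8, 8, 8, 8, 8, 8, 8, 8, 8, 8, 2, 2, 2, 2, 2, 1].
n − c = 187 − 28 = 159; sign = (−1)^159 = -1.
(43|187)_J = -1 (Zolotarev's lemma cross-check).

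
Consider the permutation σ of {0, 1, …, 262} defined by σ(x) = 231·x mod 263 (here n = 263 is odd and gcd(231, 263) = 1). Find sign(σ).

-1

Orbit of 15 under x↦231x: [15, 46, 106, 27, 188, 33, 259]… (length divides ord_263(231)).
2 cycles of lengths [262, 1].
n − c = 263 − 2 = 261; sign = (−1)^261 = -1.
The Jacobi symbol (231|263) = -1 (Zolotarev) agrees.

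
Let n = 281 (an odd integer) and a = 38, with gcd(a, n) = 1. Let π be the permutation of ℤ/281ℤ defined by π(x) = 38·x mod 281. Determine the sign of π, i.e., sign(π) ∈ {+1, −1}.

Trace 99: π^k(99) = [99, 109, 208, 36, 244, 280, 243] for k=0..6.
Cycle lengths of π_38 on ℤ/281ℤ: [56, 56, 56, 56, 56, 1]; 6 cycles in total.
sign(π) = (−1)^{n − #cycles} = (−1)^{281−6} = (−1)^275 = -1.
The Jacobi symbol (38|281) = -1 (Zolotarev) agrees.

-1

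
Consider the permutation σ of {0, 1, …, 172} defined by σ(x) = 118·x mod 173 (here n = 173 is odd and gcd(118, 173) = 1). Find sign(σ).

Start at x=95: 95 → 138 → 22 → 1 → 118 → 84 → 51 → … (one orbit).
π_118 has 5 disjoint cycles with lengths [43, 43, 43, 43, 1] on {0,…,172}.
173 − 5 = 168 transpositions; sign(π) = (−1)^168 = +1.

+1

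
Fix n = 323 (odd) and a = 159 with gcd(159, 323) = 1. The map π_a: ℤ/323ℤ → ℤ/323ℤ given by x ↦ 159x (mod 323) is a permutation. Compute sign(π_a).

-1

Orbit of 96 under x↦159x: [96, 83, 277, 115, 197, 315, 20]… (length divides ord_323(159)).
The orbit structure of x ↦ 159x mod 323: 14 orbits of sizes [48, 48, 48, 48, 48, 48, 16, 3, 3, 3, 3, 3, 3, 1].
Σ(ℓ_i−1) = 323−14 = 309; sign = (−1)^309 = -1.
Via Zolotarev, sign(π_{159}) = (159|323) = -1.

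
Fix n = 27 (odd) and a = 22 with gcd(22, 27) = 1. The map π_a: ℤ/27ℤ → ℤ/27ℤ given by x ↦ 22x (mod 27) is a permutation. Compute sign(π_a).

+1

Orbit of 4 under x↦22x: [4, 7, 19, 13, 16, 1, 22]… (length divides ord_27(22)).
7 cycles of lengths [9, 9, 3, 3, 1, 1, 1].
n − c = 27 − 7 = 20; sign = (−1)^20 = +1.
Via Zolotarev, sign(π_{22}) = (22|27) = +1.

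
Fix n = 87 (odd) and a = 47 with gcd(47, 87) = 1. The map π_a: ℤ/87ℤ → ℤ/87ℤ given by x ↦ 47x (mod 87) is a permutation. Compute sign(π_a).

+1

Orbit of 34 under x↦47x: [34, 32, 25, 44, 67, 17, 16]… (length divides ord_87(47)).
5 cycles of lengths [28, 28, 28, 2, 1].
With 5 cycles on 87 points, sign = (−1)^{87−5} = +1.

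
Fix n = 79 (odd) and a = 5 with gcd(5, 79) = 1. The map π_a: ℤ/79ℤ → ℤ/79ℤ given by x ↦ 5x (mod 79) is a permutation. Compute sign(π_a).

+1

Orbit of 11 under x↦5x: [11, 55, 38, 32, 2, 10, 50]… (length divides ord_79(5)).
Cycle lengths of π_5 on ℤ/79ℤ: [39, 39, 1]; 3 cycles in total.
3 cycles on 79: each ℓ→(−1)^(ℓ−1), product (−1)^76 = +1.
Via Zolotarev, sign(π_{5}) = (5|79) = +1.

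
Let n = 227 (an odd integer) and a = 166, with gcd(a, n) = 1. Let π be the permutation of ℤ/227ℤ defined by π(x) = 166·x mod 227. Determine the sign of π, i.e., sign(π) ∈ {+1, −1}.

Orbit of 129 under x↦166x: [129, 76, 131, 181, 82, 219, 34]… (length divides ord_227(166)).
Decompose π into cycles: lengths [113, 113, 1] (3 cycles, including the fixed point 0).
With 3 cycles on 227 points, sign = (−1)^{227−3} = +1.
(166|227)_J = +1 (Zolotarev's lemma cross-check).

+1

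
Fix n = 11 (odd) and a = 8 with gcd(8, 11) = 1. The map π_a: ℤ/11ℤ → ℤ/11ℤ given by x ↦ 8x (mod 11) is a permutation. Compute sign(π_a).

Orbit of 1 under x↦8x: [1, 8, 9, 6, 4, 10, 3]… (length divides ord_11(8)).
Decompose π into cycles: lengths [10, 1] (2 cycles, including the fixed point 0).
11 − 2 = 9 transpositions; sign(π) = (−1)^9 = -1.

-1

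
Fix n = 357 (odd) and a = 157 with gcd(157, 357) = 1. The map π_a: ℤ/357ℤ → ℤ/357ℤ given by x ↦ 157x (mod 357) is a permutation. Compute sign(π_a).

Trace 1: π^k(1) = [1, 157, 16, 13, 256, 208, 169] for k=0..6.
Decompose π into cycles: lengths [12, 12, 12, 12, 12, 12, 12, 12, 12, 12, 12, 12, 12, 12, 12, 12, 12, 12, 12, 12, 12, 12, 12, 12, 6, 6, 6, 4, 4, 4, 4, 4, 4, 4, 4, 4, 4, 4, 4, 1, 1, 1] (42 cycles, including the fixed point 0).
sign(π) = (−1)^{n − #cycles} = (−1)^{357−42} = (−1)^315 = -1.
Check: (157/357) = -1 by Zolotarev.

-1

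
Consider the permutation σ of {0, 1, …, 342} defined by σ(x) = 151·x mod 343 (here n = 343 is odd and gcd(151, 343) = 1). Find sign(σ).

+1

Trace 256: π^k(256) = [256, 240, 225, 18, 317, 190, 221] for k=0..6.
Decompose π into cycles: lengths [147, 147, 21, 21, 3, 3, 1] (7 cycles, including the fixed point 0).
7 cycles on 343: each ℓ→(−1)^(ℓ−1), product (−1)^336 = +1.
Zolotarev: (151|343) = +1, matching the cycle-count sign.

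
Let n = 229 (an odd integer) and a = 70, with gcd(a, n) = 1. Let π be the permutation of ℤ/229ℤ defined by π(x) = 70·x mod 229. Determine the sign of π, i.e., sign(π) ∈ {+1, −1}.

+1

Start at x=184: 184 → 56 → 27 → 58 → 167 → 11 → 83 → … (one orbit).
3 cycles of lengths [114, 114, 1].
3 cycles on 229: each ℓ→(−1)^(ℓ−1), product (−1)^226 = +1.
Zolotarev: (70|229) = +1, matching the cycle-count sign.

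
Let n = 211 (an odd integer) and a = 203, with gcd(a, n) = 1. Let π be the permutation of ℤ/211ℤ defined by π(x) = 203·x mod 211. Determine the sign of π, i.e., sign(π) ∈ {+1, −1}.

Trace 13: π^k(13) = [13, 107, 199, 96, 76, 25, 11] for k=0..6.
Decompose π into cycles: lengths [35, 35, 35, 35, 35, 35, 1] (7 cycles, including the fixed point 0).
Σ(ℓ_i−1) = 211−7 = 204; sign = (−1)^204 = +1.
(203|211)_J = +1 (Zolotarev's lemma cross-check).

+1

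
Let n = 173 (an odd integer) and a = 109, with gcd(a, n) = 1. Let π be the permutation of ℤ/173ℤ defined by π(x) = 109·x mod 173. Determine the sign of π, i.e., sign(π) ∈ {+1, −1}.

Start at x=118: 118 → 60 → 139 → 100 → 1 → 109 → 117 → … (one orbit).
5 cycles of lengths [43, 43, 43, 43, 1].
173 − 5 = 168 transpositions; sign(π) = (−1)^168 = +1.
Zolotarev: (109|173) = +1, matching the cycle-count sign.

+1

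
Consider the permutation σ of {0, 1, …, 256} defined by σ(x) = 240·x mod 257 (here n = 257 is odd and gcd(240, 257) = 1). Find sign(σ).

Orbit of 60 under x↦240x: [60, 8, 121, 256, 17, 225, 30]… (length divides ord_257(240)).
Decompose π into cycles: lengths [32, 32, 32, 32, 32, 32, 32, 32, 1] (9 cycles, including the fixed point 0).
9 cycles on 257: each ℓ→(−1)^(ℓ−1), product (−1)^248 = +1.

+1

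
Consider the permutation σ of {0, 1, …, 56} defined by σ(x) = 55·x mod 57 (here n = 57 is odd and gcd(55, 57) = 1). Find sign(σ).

Orbit of 55 under x↦55x: [55, 4, 49, 16, 25, 7, 43]… (length divides ord_57(55)).
Cycle type of π: 9×6 + 1×3; total 9 cycles.
sign(π) = (−1)^{n − #cycles} = (−1)^{57−9} = (−1)^48 = +1.

+1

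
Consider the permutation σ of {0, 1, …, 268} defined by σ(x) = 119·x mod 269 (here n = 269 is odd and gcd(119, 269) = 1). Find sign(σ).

+1

Trace 125: π^k(125) = [125, 80, 105, 121, 142, 220, 87] for k=0..6.
Cycle type of π: 67×4 + 1; total 5 cycles.
269 − 5 = 264 transpositions; sign(π) = (−1)^264 = +1.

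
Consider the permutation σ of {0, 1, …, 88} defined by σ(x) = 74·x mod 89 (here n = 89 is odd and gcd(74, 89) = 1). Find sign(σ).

Trace 35: π^k(35) = [35, 9, 43, 67, 63, 34, 24] for k=0..6.
Cycle type of π: 88 + 1; total 2 cycles.
sign(π) = (−1)^{n − #cycles} = (−1)^{89−2} = (−1)^87 = -1.

-1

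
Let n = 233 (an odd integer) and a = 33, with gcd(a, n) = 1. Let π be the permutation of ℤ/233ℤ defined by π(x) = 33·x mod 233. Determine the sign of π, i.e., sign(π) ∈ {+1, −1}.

Start at x=225: 225 → 202 → 142 → 26 → 159 → 121 → 32 → … (one orbit).
Decompose π into cycles: lengths [116, 116, 1] (3 cycles, including the fixed point 0).
233 − 3 = 230 transpositions; sign(π) = (−1)^230 = +1.

+1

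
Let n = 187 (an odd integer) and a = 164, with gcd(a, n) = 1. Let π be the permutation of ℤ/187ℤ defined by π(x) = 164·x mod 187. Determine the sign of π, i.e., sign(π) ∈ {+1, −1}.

Start at x=144: 144 → 54 → 67 → 142 → 100 → 131 → 166 → … (one orbit).
17 cycles of lengths [16, 16, 16, 16, 16, 16, 16, 16, 16, 16, 16, 2, 2, 2, 2, 2, 1].
187 − 17 = 170 transpositions; sign(π) = (−1)^170 = +1.
The Jacobi symbol (164|187) = +1 (Zolotarev) agrees.

+1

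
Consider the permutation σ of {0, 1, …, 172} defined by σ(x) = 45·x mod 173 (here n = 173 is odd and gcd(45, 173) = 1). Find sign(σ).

-1

Start at x=57: 57 → 143 → 34 → 146 → 169 → 166 → 31 → … (one orbit).
2 cycles of lengths [172, 1].
Σ(ℓ_i−1) = 173−2 = 171; sign = (−1)^171 = -1.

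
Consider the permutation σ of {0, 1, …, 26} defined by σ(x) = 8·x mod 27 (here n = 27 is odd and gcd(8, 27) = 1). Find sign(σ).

Start at x=19: 19 → 17 → 1 → 8 → 10 → 26 → 19 (one orbit).
π_8 has 8 disjoint cycles with lengths [6, 6, 6, 2, 2, 2, 2, 1] on {0,…,26}.
n − c = 27 − 8 = 19; sign = (−1)^19 = -1.
The Jacobi symbol (8|27) = -1 (Zolotarev) agrees.

-1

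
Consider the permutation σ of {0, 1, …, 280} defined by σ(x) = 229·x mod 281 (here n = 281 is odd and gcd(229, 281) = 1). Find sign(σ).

-1

Orbit of 133 under x↦229x: [133, 109, 233, 248, 30, 126, 192]… (length divides ord_281(229)).
Decompose π into cycles: lengths [280, 1] (2 cycles, including the fixed point 0).
sign(π) = (−1)^{n − #cycles} = (−1)^{281−2} = (−1)^279 = -1.
Zolotarev: (229|281) = -1, matching the cycle-count sign.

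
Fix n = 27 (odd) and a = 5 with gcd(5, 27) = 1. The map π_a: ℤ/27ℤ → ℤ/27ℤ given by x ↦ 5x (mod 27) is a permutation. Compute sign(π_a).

Trace 10: π^k(10) = [10, 23, 7, 8, 13, 11, 1] for k=0..6.
Cycle lengths of π_5 on ℤ/27ℤ: [18, 6, 2, 1]; 4 cycles in total.
sign(π) = (−1)^{n − #cycles} = (−1)^{27−4} = (−1)^23 = -1.
Zolotarev: (5|27) = -1, matching the cycle-count sign.

-1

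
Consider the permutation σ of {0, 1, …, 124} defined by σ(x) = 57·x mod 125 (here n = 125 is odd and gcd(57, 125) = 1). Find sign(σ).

Trace 68: π^k(68) = [68, 1, 57, 124] for k=0..3.
The orbit structure of x ↦ 57x mod 125: 32 orbits of sizes [4, 4, 4, 4, 4, 4, 4, 4, 4, 4, 4, 4, 4, 4, 4, 4, 4, 4, 4, 4, 4, 4, 4, 4, 4, 4, 4, 4, 4, 4, 4, 1].
n − c = 125 − 32 = 93; sign = (−1)^93 = -1.

-1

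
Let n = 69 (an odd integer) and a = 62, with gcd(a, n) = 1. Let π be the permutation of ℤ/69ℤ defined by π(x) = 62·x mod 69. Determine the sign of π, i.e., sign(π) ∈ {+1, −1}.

-1

Trace 26: π^k(26) = [26, 25, 32, 52, 50, 64, 35] for k=0..6.
Cycle lengths of π_62 on ℤ/69ℤ: [22, 22, 11, 11, 2, 1]; 6 cycles in total.
sign(π) = (−1)^{n − #cycles} = (−1)^{69−6} = (−1)^63 = -1.
Via Zolotarev, sign(π_{62}) = (62|69) = -1.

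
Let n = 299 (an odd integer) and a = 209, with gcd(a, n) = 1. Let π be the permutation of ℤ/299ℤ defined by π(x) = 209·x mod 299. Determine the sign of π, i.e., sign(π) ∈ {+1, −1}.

+1

Start at x=170: 170 → 248 → 105 → 118 → 144 → 196 → 1 → … (one orbit).
The orbit structure of x ↦ 209x mod 299: 39 orbits of sizes [11, 11, 11, 11, 11, 11, 11, 11, 11, 11, 11, 11, 11, 11, 11, 11, 11, 11, 11, 11, 11, 11, 11, 11, 11, 11, 1, 1, 1, 1, 1, 1, 1, 1, 1, 1, 1, 1, 1].
39 cycles on 299: each ℓ→(−1)^(ℓ−1), product (−1)^260 = +1.
(209|299)_J = +1 (Zolotarev's lemma cross-check).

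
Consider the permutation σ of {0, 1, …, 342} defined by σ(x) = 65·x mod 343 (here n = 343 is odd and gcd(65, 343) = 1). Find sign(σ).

Orbit of 326 under x↦65x: [326, 267, 205, 291, 50, 163, 305]… (length divides ord_343(65)).
7 cycles of lengths [147, 147, 21, 21, 3, 3, 1].
With 7 cycles on 343 points, sign = (−1)^{343−7} = +1.
The Jacobi symbol (65|343) = +1 (Zolotarev) agrees.

+1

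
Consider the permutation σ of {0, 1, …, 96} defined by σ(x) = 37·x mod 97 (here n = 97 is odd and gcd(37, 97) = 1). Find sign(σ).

Orbit of 71 under x↦37x: [71, 8, 5, 88, 55, 95, 23]… (length divides ord_97(37)).
The orbit structure of x ↦ 37x mod 97: 2 orbits of sizes [96, 1].
n − c = 97 − 2 = 95; sign = (−1)^95 = -1.

-1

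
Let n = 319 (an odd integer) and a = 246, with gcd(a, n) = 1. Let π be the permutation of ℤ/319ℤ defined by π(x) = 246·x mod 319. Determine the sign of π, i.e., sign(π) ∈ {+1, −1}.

-1

Start at x=119: 119 → 245 → 298 → 257 → 60 → 86 → 102 → … (one orbit).
π_246 has 6 disjoint cycles with lengths [140, 140, 28, 5, 5, 1] on {0,…,318}.
n − c = 319 − 6 = 313; sign = (−1)^313 = -1.
Zolotarev: (246|319) = -1, matching the cycle-count sign.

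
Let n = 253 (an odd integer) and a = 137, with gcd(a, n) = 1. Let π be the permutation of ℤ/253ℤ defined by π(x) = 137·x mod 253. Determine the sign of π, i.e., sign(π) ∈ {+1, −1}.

Start at x=93: 93 → 91 → 70 → 229 → 1 → 137 → 47 → … (one orbit).
Decompose π into cycles: lengths [10, 10, 10, 10, 10, 10, 10, 10, 10, 10, 10, 10, 10, 10, 10, 10, 10, 10, 10, 10, 10, 10, 5, 5, 2, 2, 2, 2, 2, 2, 2, 2, 2, 2, 2, 1] (36 cycles, including the fixed point 0).
Σ(ℓ_i−1) = 253−36 = 217; sign = (−1)^217 = -1.
The Jacobi symbol (137|253) = -1 (Zolotarev) agrees.

-1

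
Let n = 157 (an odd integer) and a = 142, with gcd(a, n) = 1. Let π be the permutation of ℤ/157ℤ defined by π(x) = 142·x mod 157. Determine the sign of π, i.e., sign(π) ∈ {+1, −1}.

-1

Orbit of 16 under x↦142x: [16, 74, 146, 8, 37, 73, 4]… (length divides ord_157(142)).
π_142 has 2 disjoint cycles with lengths [156, 1] on {0,…,156}.
2 cycles on 157: each ℓ→(−1)^(ℓ−1), product (−1)^155 = -1.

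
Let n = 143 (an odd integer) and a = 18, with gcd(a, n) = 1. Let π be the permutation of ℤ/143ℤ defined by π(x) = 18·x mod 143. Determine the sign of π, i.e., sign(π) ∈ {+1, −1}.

+1

Start at x=25: 25 → 21 → 92 → 83 → 64 → 8 → 1 → … (one orbit).
Decompose π into cycles: lengths [20, 20, 20, 20, 20, 20, 10, 4, 4, 4, 1] (11 cycles, including the fixed point 0).
143 − 11 = 132 transpositions; sign(π) = (−1)^132 = +1.
Zolotarev: (18|143) = +1, matching the cycle-count sign.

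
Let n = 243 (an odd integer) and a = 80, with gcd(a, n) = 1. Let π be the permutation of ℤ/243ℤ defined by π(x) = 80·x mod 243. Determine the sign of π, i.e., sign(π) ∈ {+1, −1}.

Start at x=80: 80 → 82 → 242 → 163 → 161 → 1 → 80 (one orbit).
π_80 has 68 disjoint cycles with lengths [6, 6, 6, 6, 6, 6, 6, 6, 6, 6, 6, 6, 6, 6, 6, 6, 6, 6, 6, 6, 6, 6, 6, 6, 6, 6, 6, 2, 2, 2, 2, 2, 2, 2, 2, 2, 2, 2, 2, 2, 2, 2, 2, 2, 2, 2, 2, 2, 2, 2, 2, 2, 2, 2, 2, 2, 2, 2, 2, 2, 2, 2, 2, 2, 2, 2, 2, 1] on {0,…,242}.
243 − 68 = 175 transpositions; sign(π) = (−1)^175 = -1.
Via Zolotarev, sign(π_{80}) = (80|243) = -1.

-1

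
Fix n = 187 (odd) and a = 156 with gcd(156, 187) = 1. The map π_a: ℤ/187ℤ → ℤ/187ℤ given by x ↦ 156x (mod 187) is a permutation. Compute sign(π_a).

Start at x=116: 116 → 144 → 24 → 4 → 63 → 104 → 142 → … (one orbit).
π_156 has 5 disjoint cycles with lengths [80, 80, 16, 10, 1] on {0,…,186}.
187 − 5 = 182 transpositions; sign(π) = (−1)^182 = +1.
Via Zolotarev, sign(π_{156}) = (156|187) = +1.

+1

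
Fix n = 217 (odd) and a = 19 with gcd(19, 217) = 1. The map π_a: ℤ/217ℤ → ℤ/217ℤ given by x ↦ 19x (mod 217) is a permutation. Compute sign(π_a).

Orbit of 18 under x↦19x: [18, 125, 205, 206, 8, 152, 67]… (length divides ord_217(19)).
Decompose π into cycles: lengths [30, 30, 30, 30, 30, 30, 15, 15, 6, 1] (10 cycles, including the fixed point 0).
Σ(ℓ_i−1) = 217−10 = 207; sign = (−1)^207 = -1.
(19|217)_J = -1 (Zolotarev's lemma cross-check).

-1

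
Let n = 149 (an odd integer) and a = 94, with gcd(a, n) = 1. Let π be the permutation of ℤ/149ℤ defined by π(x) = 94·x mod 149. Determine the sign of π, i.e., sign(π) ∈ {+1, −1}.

Orbit of 52 under x↦94x: [52, 120, 105, 36, 106, 130, 2]… (length divides ord_149(94)).
π_94 has 2 disjoint cycles with lengths [148, 1] on {0,…,148}.
sign(π) = (−1)^{n − #cycles} = (−1)^{149−2} = (−1)^147 = -1.

-1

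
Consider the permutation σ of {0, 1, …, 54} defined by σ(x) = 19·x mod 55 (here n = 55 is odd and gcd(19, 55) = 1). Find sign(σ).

Trace 24: π^k(24) = [24, 16, 29, 1, 19, 31, 39] for k=0..6.
π_19 has 8 disjoint cycles with lengths [10, 10, 10, 10, 10, 2, 2, 1] on {0,…,54}.
55 − 8 = 47 transpositions; sign(π) = (−1)^47 = -1.

-1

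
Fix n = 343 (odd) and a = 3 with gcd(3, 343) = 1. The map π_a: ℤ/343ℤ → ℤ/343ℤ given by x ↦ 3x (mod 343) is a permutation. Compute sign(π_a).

-1

Trace 200: π^k(200) = [200, 257, 85, 255, 79, 237, 25] for k=0..6.
π_3 has 4 disjoint cycles with lengths [294, 42, 6, 1] on {0,…,342}.
With 4 cycles on 343 points, sign = (−1)^{343−4} = -1.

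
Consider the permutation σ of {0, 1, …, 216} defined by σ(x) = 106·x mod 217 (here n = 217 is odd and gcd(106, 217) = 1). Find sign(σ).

-1

Trace 85: π^k(85) = [85, 113, 43, 1, 106, 169, 120] for k=0..6.
Cycle lengths of π_106 on ℤ/217ℤ: [30, 30, 30, 30, 30, 30, 30, 1, 1, 1, 1, 1, 1, 1]; 14 cycles in total.
Σ(ℓ_i−1) = 217−14 = 203; sign = (−1)^203 = -1.
Zolotarev: (106|217) = -1, matching the cycle-count sign.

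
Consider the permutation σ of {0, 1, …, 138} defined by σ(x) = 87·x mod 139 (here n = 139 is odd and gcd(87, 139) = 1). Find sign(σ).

Orbit of 94 under x↦87x: [94, 116, 84, 80, 10, 36, 74]… (length divides ord_139(87)).
π_87 has 4 disjoint cycles with lengths [46, 46, 46, 1] on {0,…,138}.
Σ(ℓ_i−1) = 139−4 = 135; sign = (−1)^135 = -1.

-1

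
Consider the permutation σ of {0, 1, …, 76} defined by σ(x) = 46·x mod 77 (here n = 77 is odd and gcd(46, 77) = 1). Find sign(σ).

Start at x=29: 29 → 25 → 72 → 1 → 46 → 37 → 8 → … (one orbit).
π_46 has 6 disjoint cycles with lengths [30, 30, 10, 3, 3, 1] on {0,…,76}.
77 − 6 = 71 transpositions; sign(π) = (−1)^71 = -1.

-1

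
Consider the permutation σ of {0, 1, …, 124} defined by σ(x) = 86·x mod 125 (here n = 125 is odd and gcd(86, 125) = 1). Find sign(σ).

+1

Start at x=86: 86 → 21 → 56 → 66 → 51 → 11 → 71 → … (one orbit).
The orbit structure of x ↦ 86x mod 125: 13 orbits of sizes [25, 25, 25, 25, 5, 5, 5, 5, 1, 1, 1, 1, 1].
With 13 cycles on 125 points, sign = (−1)^{125−13} = +1.
The Jacobi symbol (86|125) = +1 (Zolotarev) agrees.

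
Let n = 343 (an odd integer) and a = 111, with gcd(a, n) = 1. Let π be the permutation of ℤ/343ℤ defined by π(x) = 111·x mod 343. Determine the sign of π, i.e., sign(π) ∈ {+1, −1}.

-1

Trace 43: π^k(43) = [43, 314, 211, 97, 134, 125, 155] for k=0..6.
10 cycles of lengths [98, 98, 98, 14, 14, 14, 2, 2, 2, 1].
343 − 10 = 333 transpositions; sign(π) = (−1)^333 = -1.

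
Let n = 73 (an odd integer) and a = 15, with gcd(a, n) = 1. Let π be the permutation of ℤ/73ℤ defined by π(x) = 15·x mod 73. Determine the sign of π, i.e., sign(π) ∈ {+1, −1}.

Trace 20: π^k(20) = [20, 8, 47, 48, 63, 69, 13] for k=0..6.
Cycle type of π: 72 + 1; total 2 cycles.
73 − 2 = 71 transpositions; sign(π) = (−1)^71 = -1.
(15|73)_J = -1 (Zolotarev's lemma cross-check).

-1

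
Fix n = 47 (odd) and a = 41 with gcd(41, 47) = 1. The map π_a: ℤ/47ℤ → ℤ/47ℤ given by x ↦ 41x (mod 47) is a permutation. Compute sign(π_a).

-1

Orbit of 8 under x↦41x: [8, 46, 6, 11, 28, 20, 21]… (length divides ord_47(41)).
The orbit structure of x ↦ 41x mod 47: 2 orbits of sizes [46, 1].
With 2 cycles on 47 points, sign = (−1)^{47−2} = -1.
Check: (41/47) = -1 by Zolotarev.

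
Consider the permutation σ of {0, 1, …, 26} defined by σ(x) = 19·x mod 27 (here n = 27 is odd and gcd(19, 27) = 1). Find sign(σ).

+1

Trace 10: π^k(10) = [10, 1, 19] for k=0..2.
π_19 has 15 disjoint cycles with lengths [3, 3, 3, 3, 3, 3, 1, 1, 1, 1, 1, 1, 1, 1, 1] on {0,…,26}.
15 cycles on 27: each ℓ→(−1)^(ℓ−1), product (−1)^12 = +1.
The Jacobi symbol (19|27) = +1 (Zolotarev) agrees.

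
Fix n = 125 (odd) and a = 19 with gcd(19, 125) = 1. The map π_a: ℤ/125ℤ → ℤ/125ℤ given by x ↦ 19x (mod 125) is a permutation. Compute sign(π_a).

+1

Start at x=79: 79 → 1 → 19 → 111 → 109 → 71 → 99 → … (one orbit).
π_19 has 7 disjoint cycles with lengths [50, 50, 10, 10, 2, 2, 1] on {0,…,124}.
sign(π) = (−1)^{n − #cycles} = (−1)^{125−7} = (−1)^118 = +1.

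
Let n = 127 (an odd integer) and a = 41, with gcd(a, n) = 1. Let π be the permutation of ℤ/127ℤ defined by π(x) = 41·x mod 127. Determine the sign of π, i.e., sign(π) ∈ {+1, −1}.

Orbit of 11 under x↦41x: [11, 70, 76, 68, 121, 8, 74]… (length divides ord_127(41)).
π_41 has 3 disjoint cycles with lengths [63, 63, 1] on {0,…,126}.
3 cycles on 127: each ℓ→(−1)^(ℓ−1), product (−1)^124 = +1.

+1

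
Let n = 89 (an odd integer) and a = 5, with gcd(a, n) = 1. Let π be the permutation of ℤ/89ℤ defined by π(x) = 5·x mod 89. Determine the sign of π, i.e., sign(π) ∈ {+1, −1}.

Trace 2: π^k(2) = [2, 10, 50, 72, 4, 20, 11] for k=0..6.
The orbit structure of x ↦ 5x mod 89: 3 orbits of sizes [44, 44, 1].
3 cycles on 89: each ℓ→(−1)^(ℓ−1), product (−1)^86 = +1.

+1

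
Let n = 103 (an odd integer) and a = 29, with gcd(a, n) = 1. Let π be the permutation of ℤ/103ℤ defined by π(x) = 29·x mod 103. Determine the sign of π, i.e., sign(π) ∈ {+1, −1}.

+1

Orbit of 100 under x↦29x: [100, 16, 52, 66, 60, 92, 93]… (length divides ord_103(29)).
Cycle type of π: 51×2 + 1; total 3 cycles.
Σ(ℓ_i−1) = 103−3 = 100; sign = (−1)^100 = +1.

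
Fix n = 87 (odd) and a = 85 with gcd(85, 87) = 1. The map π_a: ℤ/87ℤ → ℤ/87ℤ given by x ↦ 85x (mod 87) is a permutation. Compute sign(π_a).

Orbit of 10 under x↦85x: [10, 67, 40, 7, 73, 28, 31]… (length divides ord_87(85)).
Cycle lengths of π_85 on ℤ/87ℤ: [28, 28, 28, 1, 1, 1]; 6 cycles in total.
87 − 6 = 81 transpositions; sign(π) = (−1)^81 = -1.
Check: (85/87) = -1 by Zolotarev.

-1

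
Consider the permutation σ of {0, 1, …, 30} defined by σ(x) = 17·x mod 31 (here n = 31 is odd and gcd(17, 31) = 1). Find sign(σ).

Orbit of 6 under x↦17x: [6, 9, 29, 28, 11, 1, 17]… (length divides ord_31(17)).
Cycle type of π: 30 + 1; total 2 cycles.
Σ(ℓ_i−1) = 31−2 = 29; sign = (−1)^29 = -1.

-1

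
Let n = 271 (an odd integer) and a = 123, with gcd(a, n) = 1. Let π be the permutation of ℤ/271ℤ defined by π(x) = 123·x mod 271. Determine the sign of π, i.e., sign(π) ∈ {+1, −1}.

-1

Trace 230: π^k(230) = [230, 106, 30, 167, 216, 10, 146] for k=0..6.
Cycle type of π: 90×3 + 1; total 4 cycles.
Σ(ℓ_i−1) = 271−4 = 267; sign = (−1)^267 = -1.
The Jacobi symbol (123|271) = -1 (Zolotarev) agrees.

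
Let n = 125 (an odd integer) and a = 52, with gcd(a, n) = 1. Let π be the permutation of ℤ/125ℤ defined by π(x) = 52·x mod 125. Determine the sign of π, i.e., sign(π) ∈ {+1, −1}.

Start at x=121: 121 → 42 → 59 → 68 → 36 → 122 → 94 → … (one orbit).
4 cycles of lengths [100, 20, 4, 1].
Σ(ℓ_i−1) = 125−4 = 121; sign = (−1)^121 = -1.
Check: (52/125) = -1 by Zolotarev.

-1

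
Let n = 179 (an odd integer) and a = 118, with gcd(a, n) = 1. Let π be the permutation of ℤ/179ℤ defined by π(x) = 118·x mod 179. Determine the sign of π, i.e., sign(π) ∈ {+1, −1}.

Start at x=151: 151 → 97 → 169 → 73 → 22 → 90 → 59 → … (one orbit).
Decompose π into cycles: lengths [178, 1] (2 cycles, including the fixed point 0).
2 cycles on 179: each ℓ→(−1)^(ℓ−1), product (−1)^177 = -1.

-1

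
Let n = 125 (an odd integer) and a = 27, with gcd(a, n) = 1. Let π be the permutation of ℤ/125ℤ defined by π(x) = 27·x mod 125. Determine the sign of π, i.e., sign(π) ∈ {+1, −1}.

-1

Start at x=79: 79 → 8 → 91 → 82 → 89 → 28 → 6 → … (one orbit).
The orbit structure of x ↦ 27x mod 125: 4 orbits of sizes [100, 20, 4, 1].
n − c = 125 − 4 = 121; sign = (−1)^121 = -1.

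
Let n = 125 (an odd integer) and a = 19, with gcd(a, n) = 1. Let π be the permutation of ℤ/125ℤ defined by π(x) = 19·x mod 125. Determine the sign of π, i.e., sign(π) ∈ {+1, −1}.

+1

Start at x=11: 11 → 84 → 96 → 74 → 31 → 89 → 66 → … (one orbit).
The orbit structure of x ↦ 19x mod 125: 7 orbits of sizes [50, 50, 10, 10, 2, 2, 1].
125 − 7 = 118 transpositions; sign(π) = (−1)^118 = +1.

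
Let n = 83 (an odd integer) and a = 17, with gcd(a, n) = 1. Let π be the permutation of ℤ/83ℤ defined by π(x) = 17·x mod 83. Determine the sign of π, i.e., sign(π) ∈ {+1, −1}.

+1

Orbit of 78 under x↦17x: [78, 81, 49, 3, 51, 37, 48]… (length divides ord_83(17)).
Cycle type of π: 41×2 + 1; total 3 cycles.
With 3 cycles on 83 points, sign = (−1)^{83−3} = +1.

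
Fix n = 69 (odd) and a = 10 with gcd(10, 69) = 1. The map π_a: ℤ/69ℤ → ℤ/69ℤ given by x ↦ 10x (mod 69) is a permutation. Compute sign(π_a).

-1

Orbit of 10 under x↦10x: [10, 31, 34, 64, 19, 52, 37]… (length divides ord_69(10)).
Cycle lengths of π_10 on ℤ/69ℤ: [22, 22, 22, 1, 1, 1]; 6 cycles in total.
sign(π) = (−1)^{n − #cycles} = (−1)^{69−6} = (−1)^63 = -1.
(10|69)_J = -1 (Zolotarev's lemma cross-check).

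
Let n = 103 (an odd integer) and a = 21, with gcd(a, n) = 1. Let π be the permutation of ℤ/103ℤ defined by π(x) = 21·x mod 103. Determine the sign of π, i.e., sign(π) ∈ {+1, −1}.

-1

Start at x=26: 26 → 31 → 33 → 75 → 30 → 12 → 46 → … (one orbit).
π_21 has 2 disjoint cycles with lengths [102, 1] on {0,…,102}.
With 2 cycles on 103 points, sign = (−1)^{103−2} = -1.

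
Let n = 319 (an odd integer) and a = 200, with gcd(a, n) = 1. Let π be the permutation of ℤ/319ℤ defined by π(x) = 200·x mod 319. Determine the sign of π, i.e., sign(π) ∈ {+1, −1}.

Start at x=25: 25 → 215 → 254 → 79 → 169 → 305 → 71 → … (one orbit).
Cycle lengths of π_200 on ℤ/319ℤ: [140, 140, 28, 10, 1]; 5 cycles in total.
sign(π) = (−1)^{n − #cycles} = (−1)^{319−5} = (−1)^314 = +1.
Via Zolotarev, sign(π_{200}) = (200|319) = +1.

+1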